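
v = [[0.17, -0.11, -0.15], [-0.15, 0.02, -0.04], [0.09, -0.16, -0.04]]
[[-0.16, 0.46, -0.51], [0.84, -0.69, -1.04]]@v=[[-0.14,0.11,0.03], [0.15,0.06,-0.06]]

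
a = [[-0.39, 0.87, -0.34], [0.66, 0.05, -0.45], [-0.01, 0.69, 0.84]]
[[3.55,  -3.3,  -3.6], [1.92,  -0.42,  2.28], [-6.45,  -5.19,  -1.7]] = a@[[-2.36, -1.54, 3.67],  [0.01, -5.23, -2.47],  [-7.72, -1.90, 0.05]]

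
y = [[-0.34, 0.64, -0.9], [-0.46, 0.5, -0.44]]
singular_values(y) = [1.39, 0.24]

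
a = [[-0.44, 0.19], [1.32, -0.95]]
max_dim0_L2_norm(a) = 1.39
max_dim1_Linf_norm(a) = 1.32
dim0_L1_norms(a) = [1.76, 1.14]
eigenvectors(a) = [[0.53, -0.23], [0.85, 0.97]]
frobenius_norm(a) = 1.70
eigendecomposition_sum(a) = [[-0.10, -0.02], [-0.16, -0.04]] + [[-0.34,0.21], [1.48,-0.91]]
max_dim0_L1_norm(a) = 1.76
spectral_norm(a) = 1.69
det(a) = 0.17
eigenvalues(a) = [-0.13, -1.26]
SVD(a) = [[-0.28, 0.96],  [0.96, 0.28]] @ diag([1.692584340794554, 0.0987838513982183]) @ [[0.82, -0.57], [-0.57, -0.82]]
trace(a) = -1.39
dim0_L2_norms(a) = [1.39, 0.97]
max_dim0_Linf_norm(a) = 1.32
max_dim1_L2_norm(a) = 1.63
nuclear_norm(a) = 1.79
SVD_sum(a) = [[-0.39, 0.27], [1.34, -0.93]] + [[-0.05, -0.08], [-0.02, -0.02]]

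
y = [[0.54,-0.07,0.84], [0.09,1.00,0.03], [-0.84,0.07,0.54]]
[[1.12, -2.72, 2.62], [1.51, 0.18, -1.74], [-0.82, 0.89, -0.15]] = y @ [[1.43, -2.18, 1.36], [1.37, 0.43, -1.92], [0.53, -1.80, 2.08]]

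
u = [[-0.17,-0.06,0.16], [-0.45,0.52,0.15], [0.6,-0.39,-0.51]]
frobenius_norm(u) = 1.15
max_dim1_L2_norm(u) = 0.88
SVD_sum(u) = [[-0.11, 0.09, 0.07], [-0.46, 0.37, 0.31], [0.60, -0.48, -0.40]] + [[-0.02,-0.13,0.12], [0.03,0.16,-0.15], [0.02,0.1,-0.09]] + [[-0.04, -0.02, -0.03], [-0.02, -0.01, -0.01], [-0.02, -0.01, -0.02]]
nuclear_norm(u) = 1.48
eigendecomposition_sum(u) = [[-0.19, 0.05, 0.18], [-0.14, 0.04, 0.13], [0.49, -0.14, -0.48]] + [[-0.04,-0.02,-0.02], [-0.02,-0.01,-0.01], [-0.03,-0.01,-0.02]] + [[0.06, -0.1, -0.01],  [-0.29, 0.49, 0.03],  [0.14, -0.24, -0.01]]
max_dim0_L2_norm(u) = 0.77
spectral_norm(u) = 1.11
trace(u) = -0.16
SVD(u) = [[-0.14, 0.56, 0.82], [-0.60, -0.7, 0.37], [0.78, -0.44, 0.44]] @ diag([1.106693670885331, 0.3114094122839447, 0.06287524762033679]) @ [[0.69, -0.55, -0.46], [-0.14, -0.73, 0.67], [-0.71, -0.40, -0.58]]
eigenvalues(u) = [-0.63, -0.06, 0.54]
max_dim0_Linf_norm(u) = 0.6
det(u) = 0.02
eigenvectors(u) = [[0.35,0.7,-0.17], [0.25,0.38,0.89], [-0.9,0.61,-0.43]]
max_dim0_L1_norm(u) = 1.22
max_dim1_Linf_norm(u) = 0.6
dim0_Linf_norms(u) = [0.6, 0.52, 0.51]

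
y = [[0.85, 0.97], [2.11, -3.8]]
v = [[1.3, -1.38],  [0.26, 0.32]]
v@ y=[[-1.81,  6.50], [0.90,  -0.96]]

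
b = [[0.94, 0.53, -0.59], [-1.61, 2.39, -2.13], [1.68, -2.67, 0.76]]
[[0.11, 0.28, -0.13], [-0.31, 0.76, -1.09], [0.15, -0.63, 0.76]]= b @ [[0.15, 0.07, 0.11], [0.07, 0.24, -0.14], [0.11, -0.14, 0.27]]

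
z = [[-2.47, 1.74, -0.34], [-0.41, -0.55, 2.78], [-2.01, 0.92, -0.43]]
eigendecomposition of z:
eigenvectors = [[0.73+0.00j, 0.43-0.20j, (0.43+0.2j)], [(-0.4+0j), (0.8+0j), (0.8-0j)], [(0.56+0j), 0.26+0.26j, 0.26-0.26j]]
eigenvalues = [(-3.69+0j), (0.12+1.01j), (0.12-1.01j)]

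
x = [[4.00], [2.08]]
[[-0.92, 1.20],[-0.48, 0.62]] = x @ [[-0.23, 0.3]]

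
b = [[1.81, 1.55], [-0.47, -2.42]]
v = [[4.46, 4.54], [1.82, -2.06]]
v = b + [[2.65, 2.99], [2.29, 0.36]]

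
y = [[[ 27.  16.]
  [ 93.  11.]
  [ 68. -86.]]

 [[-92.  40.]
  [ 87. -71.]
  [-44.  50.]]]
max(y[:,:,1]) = 50.0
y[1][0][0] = -92.0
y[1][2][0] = -44.0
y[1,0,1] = 40.0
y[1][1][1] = -71.0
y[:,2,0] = [68.0, -44.0]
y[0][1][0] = 93.0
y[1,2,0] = -44.0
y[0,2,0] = 68.0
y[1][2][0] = -44.0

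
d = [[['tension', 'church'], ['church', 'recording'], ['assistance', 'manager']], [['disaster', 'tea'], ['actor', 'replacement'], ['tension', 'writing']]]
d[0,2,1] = 'manager'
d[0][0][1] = 'church'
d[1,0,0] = 'disaster'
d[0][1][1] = 'recording'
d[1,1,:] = ['actor', 'replacement']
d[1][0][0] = 'disaster'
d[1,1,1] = 'replacement'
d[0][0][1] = 'church'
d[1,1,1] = 'replacement'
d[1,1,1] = 'replacement'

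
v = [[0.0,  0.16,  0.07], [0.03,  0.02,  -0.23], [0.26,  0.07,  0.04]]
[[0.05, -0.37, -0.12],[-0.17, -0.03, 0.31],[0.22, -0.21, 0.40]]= v@ [[0.75, -0.18, 1.80], [-0.07, -2.27, -0.27], [0.83, -0.11, -1.12]]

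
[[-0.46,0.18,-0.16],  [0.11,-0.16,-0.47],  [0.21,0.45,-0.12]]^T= [[-0.46,0.11,0.21], [0.18,-0.16,0.45], [-0.16,-0.47,-0.12]]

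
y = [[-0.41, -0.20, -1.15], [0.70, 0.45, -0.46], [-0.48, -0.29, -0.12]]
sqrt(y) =[[0.14+0.57j,(0.09+0.29j),-0.21+0.98j], [0.56-0.21j,0.39-0.08j,-0.88-0.31j], [(-0.24+0.27j),-0.17+0.15j,0.38+0.49j]]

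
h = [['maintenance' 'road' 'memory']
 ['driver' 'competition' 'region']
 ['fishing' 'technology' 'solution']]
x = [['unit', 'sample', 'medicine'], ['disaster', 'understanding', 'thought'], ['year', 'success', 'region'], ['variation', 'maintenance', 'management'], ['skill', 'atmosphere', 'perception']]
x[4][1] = 'atmosphere'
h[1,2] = 'region'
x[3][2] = 'management'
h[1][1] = 'competition'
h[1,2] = 'region'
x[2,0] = 'year'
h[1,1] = 'competition'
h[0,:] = ['maintenance', 'road', 'memory']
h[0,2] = 'memory'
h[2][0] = 'fishing'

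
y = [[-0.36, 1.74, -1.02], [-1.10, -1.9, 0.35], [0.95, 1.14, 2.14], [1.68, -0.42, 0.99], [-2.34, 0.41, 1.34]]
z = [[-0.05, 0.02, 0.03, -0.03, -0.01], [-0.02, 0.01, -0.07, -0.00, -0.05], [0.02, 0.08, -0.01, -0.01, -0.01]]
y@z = [[-0.04, -0.07, -0.12, 0.02, -0.07], [0.1, -0.01, 0.1, 0.03, 0.1], [-0.03, 0.20, -0.07, -0.05, -0.09], [-0.06, 0.11, 0.07, -0.06, -0.01], [0.14, 0.06, -0.11, 0.06, -0.01]]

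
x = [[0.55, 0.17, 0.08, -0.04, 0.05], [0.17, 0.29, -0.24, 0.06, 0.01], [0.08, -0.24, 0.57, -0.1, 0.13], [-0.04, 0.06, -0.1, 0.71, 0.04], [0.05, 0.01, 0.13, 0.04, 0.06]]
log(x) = [[-0.80+0.03j, 0.80-0.11j, 0.48-0.11j, (-0.05-0.02j), (-0.3+0.24j)], [(0.8-0.11j), (-2.57+0.45j), (-1.62+0.45j), -0.03+0.07j, 2.02-1.00j], [(0.48-0.11j), (-1.62+0.45j), -1.69+0.44j, -0.29+0.07j, 2.39-0.99j], [(-0.05-0.02j), -0.03+0.07j, (-0.29+0.07j), (-0.39+0.01j), (0.49-0.17j)], [-0.30+0.24j, (2.02-1j), (2.39-0.99j), (0.49-0.17j), -6.80+2.21j]]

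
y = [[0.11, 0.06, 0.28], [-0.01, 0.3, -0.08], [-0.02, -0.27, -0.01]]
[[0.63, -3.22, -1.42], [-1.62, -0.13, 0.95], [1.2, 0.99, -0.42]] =y @ [[3.62,-5.94,-3.25],[-4.78,-2.91,1.95],[1.85,-8.55,-4.20]]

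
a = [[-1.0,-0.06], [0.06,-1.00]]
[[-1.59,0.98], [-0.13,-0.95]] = a@[[1.58, -1.03], [0.22, 0.89]]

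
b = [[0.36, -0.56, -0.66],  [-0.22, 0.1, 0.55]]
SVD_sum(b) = [[0.36, -0.45, -0.73], [-0.22, 0.28, 0.44]] + [[-0.0,  -0.11,  0.07], [-0.0,  -0.18,  0.11]]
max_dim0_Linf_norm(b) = 0.66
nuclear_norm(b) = 1.33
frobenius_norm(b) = 1.11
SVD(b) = [[-0.85, 0.52], [0.52, 0.85]] @ diag([1.0868894656947676, 0.24160150943597727]) @ [[-0.39, 0.49, 0.78], [-0.0, -0.85, 0.53]]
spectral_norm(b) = 1.09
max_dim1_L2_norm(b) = 0.94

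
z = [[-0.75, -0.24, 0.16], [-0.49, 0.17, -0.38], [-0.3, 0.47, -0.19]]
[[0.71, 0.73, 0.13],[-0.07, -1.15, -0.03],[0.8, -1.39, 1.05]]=z @ [[-1.07, 0.11, -0.59], [2.03, -2.09, 2.67], [2.48, 1.95, 2.03]]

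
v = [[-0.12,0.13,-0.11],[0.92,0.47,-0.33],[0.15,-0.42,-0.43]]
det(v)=0.136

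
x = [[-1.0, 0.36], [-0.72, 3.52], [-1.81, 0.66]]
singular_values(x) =[3.83, 1.76]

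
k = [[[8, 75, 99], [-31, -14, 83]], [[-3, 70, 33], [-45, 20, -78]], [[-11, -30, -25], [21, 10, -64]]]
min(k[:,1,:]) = -78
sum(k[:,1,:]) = -98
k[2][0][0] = -11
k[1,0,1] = 70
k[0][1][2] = 83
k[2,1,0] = 21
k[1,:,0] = [-3, -45]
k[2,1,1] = 10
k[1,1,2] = -78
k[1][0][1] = 70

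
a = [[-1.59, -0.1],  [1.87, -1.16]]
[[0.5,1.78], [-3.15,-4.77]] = a @[[-0.44, -1.25], [2.01, 2.1]]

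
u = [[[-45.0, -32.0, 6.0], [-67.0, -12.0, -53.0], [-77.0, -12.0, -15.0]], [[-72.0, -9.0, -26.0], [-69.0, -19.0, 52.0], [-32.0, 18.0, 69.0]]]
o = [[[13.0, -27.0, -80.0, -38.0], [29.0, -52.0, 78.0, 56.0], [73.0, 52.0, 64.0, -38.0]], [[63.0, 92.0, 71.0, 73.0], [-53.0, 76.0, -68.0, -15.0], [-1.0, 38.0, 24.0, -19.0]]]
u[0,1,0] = -67.0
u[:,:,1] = [[-32.0, -12.0, -12.0], [-9.0, -19.0, 18.0]]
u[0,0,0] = -45.0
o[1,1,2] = -68.0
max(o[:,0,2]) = 71.0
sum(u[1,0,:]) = -107.0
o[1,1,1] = 76.0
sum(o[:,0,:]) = 167.0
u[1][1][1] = -19.0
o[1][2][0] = -1.0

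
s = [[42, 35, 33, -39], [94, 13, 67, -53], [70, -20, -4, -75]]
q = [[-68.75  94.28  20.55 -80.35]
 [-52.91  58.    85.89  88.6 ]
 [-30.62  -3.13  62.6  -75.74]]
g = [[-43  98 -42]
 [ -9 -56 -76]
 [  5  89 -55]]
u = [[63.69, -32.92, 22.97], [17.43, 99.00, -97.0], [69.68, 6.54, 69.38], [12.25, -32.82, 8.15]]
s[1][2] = 67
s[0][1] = 35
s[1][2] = 67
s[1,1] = 13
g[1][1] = -56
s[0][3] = -39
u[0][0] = 63.69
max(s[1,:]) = 94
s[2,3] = -75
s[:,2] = [33, 67, -4]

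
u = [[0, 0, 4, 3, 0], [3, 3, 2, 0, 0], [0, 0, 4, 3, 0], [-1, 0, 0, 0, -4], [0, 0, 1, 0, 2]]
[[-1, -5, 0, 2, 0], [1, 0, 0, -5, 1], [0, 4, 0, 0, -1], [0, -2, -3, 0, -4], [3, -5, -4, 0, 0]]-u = [[-1, -5, -4, -1, 0], [-2, -3, -2, -5, 1], [0, 4, -4, -3, -1], [1, -2, -3, 0, 0], [3, -5, -5, 0, -2]]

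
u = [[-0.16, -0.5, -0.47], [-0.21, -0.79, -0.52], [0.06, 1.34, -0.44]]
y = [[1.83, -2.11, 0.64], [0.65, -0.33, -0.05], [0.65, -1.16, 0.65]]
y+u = [[1.67, -2.61, 0.17], [0.44, -1.12, -0.57], [0.71, 0.18, 0.21]]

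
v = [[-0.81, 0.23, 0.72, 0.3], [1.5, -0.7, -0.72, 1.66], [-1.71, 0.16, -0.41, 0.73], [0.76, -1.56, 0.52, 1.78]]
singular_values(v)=[3.37, 2.06, 1.27, 0.48]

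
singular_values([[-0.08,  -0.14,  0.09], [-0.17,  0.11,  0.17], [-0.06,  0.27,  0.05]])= [0.35, 0.24, 0.0]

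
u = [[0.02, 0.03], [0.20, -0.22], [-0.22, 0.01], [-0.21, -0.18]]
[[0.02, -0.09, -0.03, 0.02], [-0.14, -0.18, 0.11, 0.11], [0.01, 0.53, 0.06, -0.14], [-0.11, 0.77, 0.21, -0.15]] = u @[[-0.03,-2.46,-0.3,0.66], [0.62,-1.40,-0.79,0.09]]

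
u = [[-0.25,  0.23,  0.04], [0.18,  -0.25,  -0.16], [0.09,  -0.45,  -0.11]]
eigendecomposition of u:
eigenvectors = [[0.49, -0.71, -0.2],[-0.58, -0.20, -0.47],[-0.65, -0.67, 0.86]]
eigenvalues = [-0.58, -0.15, 0.12]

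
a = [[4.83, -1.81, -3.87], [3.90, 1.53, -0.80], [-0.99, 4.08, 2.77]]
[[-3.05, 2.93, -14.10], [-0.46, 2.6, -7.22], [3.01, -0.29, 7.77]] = a @ [[-0.33, 0.62, -2.24], [0.59, 0.10, 1.15], [0.1, -0.03, 0.31]]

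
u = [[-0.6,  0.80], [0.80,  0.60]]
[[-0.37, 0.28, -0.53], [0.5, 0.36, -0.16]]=u@[[0.62, 0.12, 0.19], [0.0, 0.44, -0.52]]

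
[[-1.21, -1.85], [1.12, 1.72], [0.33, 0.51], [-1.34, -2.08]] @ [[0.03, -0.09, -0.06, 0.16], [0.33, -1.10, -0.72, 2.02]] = [[-0.65, 2.14, 1.40, -3.93],[0.60, -1.99, -1.31, 3.65],[0.18, -0.59, -0.39, 1.08],[-0.73, 2.41, 1.58, -4.42]]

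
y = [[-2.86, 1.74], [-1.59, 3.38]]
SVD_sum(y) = [[-2.03, 2.43], [-2.32, 2.77]] + [[-0.83, -0.69], [0.73, 0.61]]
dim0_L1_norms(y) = [4.45, 5.12]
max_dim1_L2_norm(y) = 3.74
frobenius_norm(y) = 5.02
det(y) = -6.90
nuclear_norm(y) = 6.24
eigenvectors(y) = [[-0.96, -0.29],[-0.27, -0.96]]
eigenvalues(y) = [-2.38, 2.9]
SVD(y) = [[-0.66, -0.75], [-0.75, 0.66]] @ diag([4.806079344259079, 1.4357232799833763]) @ [[0.64, -0.77], [0.77, 0.64]]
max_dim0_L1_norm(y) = 5.12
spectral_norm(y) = 4.81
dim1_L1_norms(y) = [4.6, 4.97]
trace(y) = 0.52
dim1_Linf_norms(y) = [2.86, 3.38]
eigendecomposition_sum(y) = [[-2.6, 0.78], [-0.72, 0.22]] + [[-0.26, 0.96], [-0.87, 3.16]]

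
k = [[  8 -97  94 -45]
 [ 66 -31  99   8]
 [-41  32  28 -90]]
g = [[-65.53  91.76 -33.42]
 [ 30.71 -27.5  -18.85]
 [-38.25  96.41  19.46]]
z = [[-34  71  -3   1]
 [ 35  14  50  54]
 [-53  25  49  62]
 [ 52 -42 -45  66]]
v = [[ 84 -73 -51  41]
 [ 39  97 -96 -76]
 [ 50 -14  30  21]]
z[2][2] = 49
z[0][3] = 1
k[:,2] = [94, 99, 28]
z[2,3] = 62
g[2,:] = [-38.25, 96.41, 19.46]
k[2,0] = -41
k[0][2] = 94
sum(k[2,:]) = -71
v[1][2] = -96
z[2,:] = [-53, 25, 49, 62]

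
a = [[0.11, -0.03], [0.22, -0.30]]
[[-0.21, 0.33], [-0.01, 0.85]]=a @ [[-2.34, 2.75], [-1.69, -0.81]]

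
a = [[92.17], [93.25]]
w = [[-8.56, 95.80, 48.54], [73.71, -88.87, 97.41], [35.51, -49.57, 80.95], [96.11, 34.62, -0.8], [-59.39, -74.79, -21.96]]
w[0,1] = 95.8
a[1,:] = [93.25]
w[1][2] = 97.41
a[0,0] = 92.17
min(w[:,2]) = -21.96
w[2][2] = 80.95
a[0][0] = 92.17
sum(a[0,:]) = 92.17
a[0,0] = 92.17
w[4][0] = -59.39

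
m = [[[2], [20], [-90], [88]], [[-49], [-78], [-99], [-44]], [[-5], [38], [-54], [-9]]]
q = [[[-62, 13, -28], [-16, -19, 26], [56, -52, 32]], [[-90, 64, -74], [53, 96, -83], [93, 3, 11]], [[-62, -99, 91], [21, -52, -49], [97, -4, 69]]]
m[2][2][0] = -54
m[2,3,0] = -9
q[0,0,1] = 13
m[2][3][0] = -9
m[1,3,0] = -44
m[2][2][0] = -54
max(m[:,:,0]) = 88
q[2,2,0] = 97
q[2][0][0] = -62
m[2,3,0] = -9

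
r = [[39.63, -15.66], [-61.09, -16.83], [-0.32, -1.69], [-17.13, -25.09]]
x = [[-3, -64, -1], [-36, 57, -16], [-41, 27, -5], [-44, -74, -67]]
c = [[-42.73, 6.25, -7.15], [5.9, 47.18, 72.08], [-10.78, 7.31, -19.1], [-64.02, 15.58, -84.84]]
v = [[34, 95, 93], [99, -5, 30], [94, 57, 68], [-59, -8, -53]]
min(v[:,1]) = -8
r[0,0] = 39.63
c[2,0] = -10.78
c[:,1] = [6.25, 47.18, 7.31, 15.58]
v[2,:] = [94, 57, 68]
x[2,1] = 27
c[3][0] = -64.02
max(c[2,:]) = 7.31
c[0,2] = -7.15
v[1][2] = 30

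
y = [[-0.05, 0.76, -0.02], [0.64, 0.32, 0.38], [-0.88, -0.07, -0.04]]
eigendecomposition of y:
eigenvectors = [[(-0.57+0j), (-0.47-0.16j), -0.47+0.16j], [(0.54+0j), (-0.28-0.25j), -0.28+0.25j], [-0.62+0.00j, 0.78+0.00j, (0.78-0j)]]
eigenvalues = [(-0.79+0j), (0.51+0.21j), (0.51-0.21j)]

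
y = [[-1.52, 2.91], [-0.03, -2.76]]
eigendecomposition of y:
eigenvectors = [[1.00, -0.93], [-0.03, 0.37]]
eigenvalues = [-1.59, -2.69]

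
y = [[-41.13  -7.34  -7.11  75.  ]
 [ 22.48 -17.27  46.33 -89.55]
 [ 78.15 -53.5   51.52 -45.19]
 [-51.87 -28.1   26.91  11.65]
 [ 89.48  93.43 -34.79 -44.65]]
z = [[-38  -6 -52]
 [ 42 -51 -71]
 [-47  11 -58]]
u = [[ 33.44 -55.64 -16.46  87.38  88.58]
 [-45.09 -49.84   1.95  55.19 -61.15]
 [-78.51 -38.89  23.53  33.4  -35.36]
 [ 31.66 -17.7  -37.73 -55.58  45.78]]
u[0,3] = 87.38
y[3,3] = 11.65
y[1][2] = 46.33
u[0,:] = [33.44, -55.64, -16.46, 87.38, 88.58]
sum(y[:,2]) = 82.86000000000001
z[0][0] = -38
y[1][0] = 22.48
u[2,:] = [-78.51, -38.89, 23.53, 33.4, -35.36]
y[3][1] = -28.1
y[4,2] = -34.79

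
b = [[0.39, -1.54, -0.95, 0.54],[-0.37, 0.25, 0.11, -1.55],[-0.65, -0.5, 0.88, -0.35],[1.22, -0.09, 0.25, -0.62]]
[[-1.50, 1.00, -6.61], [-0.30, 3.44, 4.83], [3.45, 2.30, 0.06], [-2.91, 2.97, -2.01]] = b @ [[-2.44, 0.74, -2.33], [-0.64, -1.99, 3.34], [2.08, 0.97, -0.58], [0.82, -2.65, -2.06]]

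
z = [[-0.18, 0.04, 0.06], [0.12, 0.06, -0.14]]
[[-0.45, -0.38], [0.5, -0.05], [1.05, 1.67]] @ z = [[0.04, -0.04, 0.03], [-0.10, 0.02, 0.04], [0.01, 0.14, -0.17]]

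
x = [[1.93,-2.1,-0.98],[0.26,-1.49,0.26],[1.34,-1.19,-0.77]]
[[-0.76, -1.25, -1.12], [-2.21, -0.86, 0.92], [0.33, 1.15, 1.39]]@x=[[-3.29, 4.79, 1.28], [-3.26, 4.83, 1.23], [2.80, -4.06, -1.09]]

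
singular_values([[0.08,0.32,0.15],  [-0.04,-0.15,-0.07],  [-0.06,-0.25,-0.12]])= [0.49, 0.0, 0.0]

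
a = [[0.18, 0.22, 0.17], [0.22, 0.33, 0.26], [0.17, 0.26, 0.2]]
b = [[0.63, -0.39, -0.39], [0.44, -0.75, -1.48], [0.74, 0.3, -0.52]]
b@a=[[-0.04,-0.09,-0.07], [-0.34,-0.54,-0.42], [0.11,0.13,0.1]]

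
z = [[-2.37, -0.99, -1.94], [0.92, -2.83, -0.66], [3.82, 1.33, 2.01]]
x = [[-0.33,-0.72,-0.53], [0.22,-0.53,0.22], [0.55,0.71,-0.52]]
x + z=[[-2.7, -1.71, -2.47], [1.14, -3.36, -0.44], [4.37, 2.04, 1.49]]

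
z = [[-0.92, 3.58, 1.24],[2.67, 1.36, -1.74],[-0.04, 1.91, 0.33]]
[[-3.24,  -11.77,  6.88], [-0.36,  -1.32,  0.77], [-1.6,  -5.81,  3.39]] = z@[[0.15, 0.53, -0.31], [-0.8, -2.91, 1.70], [-0.19, -0.7, 0.41]]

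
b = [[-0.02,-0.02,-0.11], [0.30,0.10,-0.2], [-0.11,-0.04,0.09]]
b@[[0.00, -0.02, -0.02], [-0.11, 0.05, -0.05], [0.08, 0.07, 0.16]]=[[-0.01, -0.01, -0.02],[-0.03, -0.02, -0.04],[0.01, 0.01, 0.02]]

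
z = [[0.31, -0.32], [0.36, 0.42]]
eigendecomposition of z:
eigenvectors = [[(0.11-0.68j), (0.11+0.68j)], [-0.73+0.00j, (-0.73-0j)]]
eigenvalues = [(0.37+0.33j), (0.37-0.33j)]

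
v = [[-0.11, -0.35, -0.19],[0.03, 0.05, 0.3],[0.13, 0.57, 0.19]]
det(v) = 0.00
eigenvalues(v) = [0.47, -0.03, -0.31]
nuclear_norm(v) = 1.04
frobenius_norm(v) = 0.80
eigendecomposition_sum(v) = [[-0.06, -0.25, -0.22], [0.06, 0.23, 0.20], [0.09, 0.34, 0.31]] + [[-0.03, -0.01, -0.02], [0.01, 0.00, 0.0], [0.0, 0.0, 0.00]] + [[-0.02, -0.10, 0.05],[-0.03, -0.18, 0.09],[0.04, 0.23, -0.12]]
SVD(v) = [[0.54, 0.05, -0.84], [-0.24, -0.95, -0.22], [-0.8, 0.32, -0.5]] @ diag([0.7573794352295923, 0.2606644096536052, 0.020747448788723897]) @ [[-0.23, -0.87, -0.43],[0.03, 0.44, -0.9],[0.97, -0.21, -0.08]]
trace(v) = 0.13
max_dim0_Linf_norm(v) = 0.57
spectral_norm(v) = 0.76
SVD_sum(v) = [[-0.09, -0.36, -0.18], [0.04, 0.16, 0.08], [0.14, 0.53, 0.26]] + [[0.0, 0.01, -0.01], [-0.01, -0.11, 0.22], [0.0, 0.04, -0.07]] + [[-0.02,0.00,0.0],[-0.00,0.0,0.00],[-0.01,0.00,0.0]]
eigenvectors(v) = [[0.52, -0.98, -0.31],[-0.47, 0.21, -0.59],[-0.71, 0.04, 0.75]]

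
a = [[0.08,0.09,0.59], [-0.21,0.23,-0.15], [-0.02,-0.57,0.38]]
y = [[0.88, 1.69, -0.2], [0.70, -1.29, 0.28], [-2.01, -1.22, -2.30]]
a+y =[[0.96, 1.78, 0.39], [0.49, -1.06, 0.13], [-2.03, -1.79, -1.92]]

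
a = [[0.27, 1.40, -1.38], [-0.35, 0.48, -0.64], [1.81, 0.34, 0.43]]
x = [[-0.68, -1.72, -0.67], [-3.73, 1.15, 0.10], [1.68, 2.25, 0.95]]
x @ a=[[-0.79, -2.01, 1.75], [-1.23, -4.64, 4.45], [1.39, 3.76, -3.35]]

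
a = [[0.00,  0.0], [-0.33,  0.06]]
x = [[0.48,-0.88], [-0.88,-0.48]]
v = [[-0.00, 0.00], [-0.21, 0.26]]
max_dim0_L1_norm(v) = 0.26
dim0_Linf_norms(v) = [0.21, 0.26]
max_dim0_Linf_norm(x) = 0.88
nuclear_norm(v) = 0.33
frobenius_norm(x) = 1.42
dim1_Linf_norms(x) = [0.88, 0.88]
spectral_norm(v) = 0.33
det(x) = -1.00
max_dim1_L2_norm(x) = 1.0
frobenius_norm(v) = 0.33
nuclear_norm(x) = 2.00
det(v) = 0.00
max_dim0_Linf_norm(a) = 0.33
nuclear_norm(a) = 0.34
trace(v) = 0.26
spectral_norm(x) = 1.00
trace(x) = 0.00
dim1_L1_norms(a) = [0.0, 0.39]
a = v @ x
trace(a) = 0.06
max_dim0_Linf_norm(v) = 0.26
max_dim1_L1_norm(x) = 1.36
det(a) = 0.00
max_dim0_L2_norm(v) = 0.26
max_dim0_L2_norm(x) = 1.0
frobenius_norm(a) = 0.34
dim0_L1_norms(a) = [0.33, 0.06]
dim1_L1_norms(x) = [1.36, 1.36]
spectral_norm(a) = 0.34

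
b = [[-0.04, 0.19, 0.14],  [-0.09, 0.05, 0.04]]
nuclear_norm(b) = 0.33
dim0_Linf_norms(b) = [0.09, 0.19, 0.14]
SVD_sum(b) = [[-0.06,0.18,0.14], [-0.02,0.07,0.05]] + [[0.02, 0.01, 0.00], [-0.07, -0.02, -0.01]]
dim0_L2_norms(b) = [0.1, 0.2, 0.15]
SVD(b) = [[-0.94,-0.34],[-0.34,0.94]] @ diag([0.2530709836553545, 0.07385849464828874]) @ [[0.27, -0.77, -0.57], [-0.96, -0.24, -0.13]]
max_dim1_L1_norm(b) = 0.37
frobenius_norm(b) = 0.26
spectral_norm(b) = 0.25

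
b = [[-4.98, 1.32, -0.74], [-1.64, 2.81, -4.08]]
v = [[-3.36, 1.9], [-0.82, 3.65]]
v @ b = [[13.62, 0.9, -5.27], [-1.90, 9.17, -14.29]]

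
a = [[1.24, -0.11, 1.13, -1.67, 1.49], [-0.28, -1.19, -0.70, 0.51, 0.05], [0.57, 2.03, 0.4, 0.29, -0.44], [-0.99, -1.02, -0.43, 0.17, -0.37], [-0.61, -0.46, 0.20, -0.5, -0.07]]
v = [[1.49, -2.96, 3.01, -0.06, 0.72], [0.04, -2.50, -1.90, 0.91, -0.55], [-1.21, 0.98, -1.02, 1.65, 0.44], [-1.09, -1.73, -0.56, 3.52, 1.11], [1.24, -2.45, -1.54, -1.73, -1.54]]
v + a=[[2.73,-3.07,4.14,-1.73,2.21], [-0.24,-3.69,-2.60,1.42,-0.50], [-0.64,3.01,-0.62,1.94,0.0], [-2.08,-2.75,-0.99,3.69,0.74], [0.63,-2.91,-1.34,-2.23,-1.61]]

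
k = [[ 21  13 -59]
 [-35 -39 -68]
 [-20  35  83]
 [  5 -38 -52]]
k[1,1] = -39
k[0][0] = 21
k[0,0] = 21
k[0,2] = -59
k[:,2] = [-59, -68, 83, -52]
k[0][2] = -59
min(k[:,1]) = -39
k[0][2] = -59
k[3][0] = 5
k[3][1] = -38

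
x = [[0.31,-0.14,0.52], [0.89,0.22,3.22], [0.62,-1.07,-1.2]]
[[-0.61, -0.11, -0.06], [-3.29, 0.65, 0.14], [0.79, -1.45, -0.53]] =x @[[-0.36, -0.30, -0.88], [0.10, 0.93, -0.36], [-0.93, 0.22, 0.31]]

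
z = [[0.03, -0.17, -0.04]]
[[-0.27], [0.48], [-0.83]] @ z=[[-0.01, 0.05, 0.01], [0.01, -0.08, -0.02], [-0.02, 0.14, 0.03]]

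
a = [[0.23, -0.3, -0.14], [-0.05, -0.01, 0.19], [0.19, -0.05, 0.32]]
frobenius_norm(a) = 0.58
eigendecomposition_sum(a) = [[(0.13+0.09j), (-0.12-0.03j), (-0.08+0.18j)], [(-0.01-0.07j), 0.03+0.05j, 0.08-0.03j], [0.09-0.11j, -0.03+0.11j, 0.16+0.09j]] + [[0.13-0.09j,-0.12+0.03j,(-0.08-0.18j)], [-0.01+0.07j,(0.03-0.05j),(0.08+0.03j)], [(0.09+0.11j),-0.03-0.11j,0.16-0.09j]] + [[(-0.02-0j), (-0.06-0j), (0.02-0j)], [-0.02-0.00j, (-0.07-0j), (0.02-0j)], [0.01+0.00j, (0.02+0j), -0.01+0.00j]]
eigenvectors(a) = [[(0.7+0j), (0.7-0j), 0.62+0.00j], [(-0.23-0.22j), (-0.23+0.22j), 0.76+0.00j], [(0.05-0.64j), 0.05+0.64j, -0.19+0.00j]]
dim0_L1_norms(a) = [0.47, 0.36, 0.65]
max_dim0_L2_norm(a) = 0.4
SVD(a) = [[-0.97, 0.07, 0.24], [0.25, 0.37, 0.9], [-0.02, 0.93, -0.37]] @ diag([0.4144442454879988, 0.40323215468536827, 0.08854262707689764]) @ [[-0.58,  0.70,  0.42], [0.43,  -0.18,  0.88], [-0.69,  -0.69,  0.20]]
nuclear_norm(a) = 0.91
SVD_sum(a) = [[0.23, -0.28, -0.17], [-0.06, 0.07, 0.04], [0.01, -0.01, -0.00]] + [[0.01,-0.01,0.03], [0.06,-0.03,0.13], [0.16,-0.07,0.33]] + [[-0.01, -0.01, 0.00], [-0.05, -0.06, 0.02], [0.02, 0.02, -0.01]]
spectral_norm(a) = 0.41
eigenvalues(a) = [(0.32+0.22j), (0.32-0.22j), (-0.1+0j)]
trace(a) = 0.54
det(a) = -0.01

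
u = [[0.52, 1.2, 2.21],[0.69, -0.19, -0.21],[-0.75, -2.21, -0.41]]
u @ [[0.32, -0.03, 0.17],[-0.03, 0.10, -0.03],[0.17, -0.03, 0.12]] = [[0.51, 0.04, 0.32], [0.19, -0.03, 0.1], [-0.24, -0.19, -0.11]]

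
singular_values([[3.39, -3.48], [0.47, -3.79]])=[5.88, 1.91]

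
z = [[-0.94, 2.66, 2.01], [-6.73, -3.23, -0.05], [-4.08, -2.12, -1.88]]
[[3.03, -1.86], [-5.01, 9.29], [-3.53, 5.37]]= z @ [[0.22,  -0.82], [1.09,  -1.17], [0.17,  0.24]]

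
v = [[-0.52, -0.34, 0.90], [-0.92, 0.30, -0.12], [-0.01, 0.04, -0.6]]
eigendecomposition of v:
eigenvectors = [[-0.27, 0.79, 0.62], [0.96, 0.62, 0.74], [0.04, -0.06, 0.28]]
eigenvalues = [0.56, -0.86, -0.52]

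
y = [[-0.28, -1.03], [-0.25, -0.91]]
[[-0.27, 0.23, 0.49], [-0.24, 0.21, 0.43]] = y @ [[0.11, -0.54, 0.1], [0.23, -0.08, -0.5]]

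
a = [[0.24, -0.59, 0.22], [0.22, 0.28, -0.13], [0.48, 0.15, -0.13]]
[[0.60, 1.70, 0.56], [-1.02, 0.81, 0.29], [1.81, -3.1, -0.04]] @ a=[[0.79, 0.21, -0.16], [0.07, 0.87, -0.37], [-0.27, -1.94, 0.81]]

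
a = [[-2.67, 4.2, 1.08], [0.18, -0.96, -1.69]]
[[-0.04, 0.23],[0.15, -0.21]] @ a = [[0.15, -0.39, -0.43], [-0.44, 0.83, 0.52]]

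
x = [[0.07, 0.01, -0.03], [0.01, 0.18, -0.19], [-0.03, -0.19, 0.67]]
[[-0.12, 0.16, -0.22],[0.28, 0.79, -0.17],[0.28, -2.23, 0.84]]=x@[[-1.57, 0.83, -2.73], [2.82, 1.26, 0.57], [1.14, -2.94, 1.3]]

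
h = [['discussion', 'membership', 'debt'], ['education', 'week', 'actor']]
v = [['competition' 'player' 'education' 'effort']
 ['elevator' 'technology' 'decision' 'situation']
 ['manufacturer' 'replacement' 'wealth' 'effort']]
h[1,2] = 'actor'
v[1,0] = 'elevator'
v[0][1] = 'player'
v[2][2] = 'wealth'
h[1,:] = ['education', 'week', 'actor']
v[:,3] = ['effort', 'situation', 'effort']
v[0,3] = 'effort'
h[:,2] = ['debt', 'actor']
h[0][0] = 'discussion'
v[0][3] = 'effort'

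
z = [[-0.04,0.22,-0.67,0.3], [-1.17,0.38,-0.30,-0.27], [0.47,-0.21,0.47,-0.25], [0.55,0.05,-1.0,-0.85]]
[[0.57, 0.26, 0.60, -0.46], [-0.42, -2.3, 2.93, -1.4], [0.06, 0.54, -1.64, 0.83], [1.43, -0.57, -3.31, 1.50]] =z@[[1.29, 1.92, -2.3, 0.78], [2.37, 1.24, 2.41, -2.24], [-0.3, 0.52, 0.77, -0.47], [-0.35, 1.38, 1.64, -0.84]]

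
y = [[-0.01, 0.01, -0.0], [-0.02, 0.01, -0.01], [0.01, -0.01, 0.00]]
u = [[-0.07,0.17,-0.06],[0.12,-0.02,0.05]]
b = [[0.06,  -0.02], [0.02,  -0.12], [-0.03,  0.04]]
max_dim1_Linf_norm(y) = 0.02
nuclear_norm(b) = 0.19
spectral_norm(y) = 0.03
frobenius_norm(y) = 0.03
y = b @ u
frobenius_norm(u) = 0.23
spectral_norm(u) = 0.21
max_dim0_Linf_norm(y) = 0.02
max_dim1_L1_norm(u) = 0.3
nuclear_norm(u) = 0.31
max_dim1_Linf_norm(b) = 0.12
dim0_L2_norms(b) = [0.07, 0.13]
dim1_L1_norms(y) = [0.02, 0.04, 0.02]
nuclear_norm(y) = 0.04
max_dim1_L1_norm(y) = 0.04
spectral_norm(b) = 0.13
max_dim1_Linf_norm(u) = 0.17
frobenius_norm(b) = 0.15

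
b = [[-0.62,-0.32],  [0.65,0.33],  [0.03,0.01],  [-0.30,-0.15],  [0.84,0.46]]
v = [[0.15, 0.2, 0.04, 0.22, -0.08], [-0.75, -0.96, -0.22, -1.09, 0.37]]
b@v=[[0.15, 0.18, 0.05, 0.21, -0.07],[-0.15, -0.19, -0.05, -0.22, 0.07],[-0.00, -0.00, -0.0, -0.0, 0.0],[0.07, 0.08, 0.02, 0.1, -0.03],[-0.22, -0.27, -0.07, -0.32, 0.1]]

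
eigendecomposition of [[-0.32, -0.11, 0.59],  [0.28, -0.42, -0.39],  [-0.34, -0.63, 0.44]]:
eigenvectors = [[(-0.73+0j), (-0.73-0j), (-0.34+0j)], [0.10+0.10j, 0.10-0.10j, (0.86+0j)], [-0.63-0.21j, (-0.63+0.21j), (0.38+0j)]]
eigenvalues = [(0.2+0.18j), (0.2-0.18j), (-0.7+0j)]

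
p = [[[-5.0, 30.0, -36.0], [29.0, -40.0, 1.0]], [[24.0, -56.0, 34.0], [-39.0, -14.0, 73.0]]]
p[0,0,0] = -5.0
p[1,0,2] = 34.0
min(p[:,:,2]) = -36.0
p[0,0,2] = -36.0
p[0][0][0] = -5.0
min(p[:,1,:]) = -40.0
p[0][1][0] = 29.0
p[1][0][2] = 34.0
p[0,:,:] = [[-5.0, 30.0, -36.0], [29.0, -40.0, 1.0]]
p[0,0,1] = 30.0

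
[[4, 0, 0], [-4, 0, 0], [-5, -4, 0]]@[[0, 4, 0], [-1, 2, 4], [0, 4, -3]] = [[0, 16, 0], [0, -16, 0], [4, -28, -16]]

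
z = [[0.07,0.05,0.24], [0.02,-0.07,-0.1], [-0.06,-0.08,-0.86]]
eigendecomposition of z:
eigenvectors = [[-0.26, -0.97, -0.21],[0.13, -0.21, 0.97],[0.96, 0.08, -0.08]]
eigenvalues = [-0.85, 0.06, -0.07]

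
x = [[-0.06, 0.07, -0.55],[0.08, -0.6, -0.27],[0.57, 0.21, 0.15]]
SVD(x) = [[-0.44, 0.20, 0.88], [-0.68, -0.71, -0.18], [0.59, -0.68, 0.45]] @ diag([0.7797234395319005, 0.5432522835862944, 0.4885778486820902]) @ [[0.39,0.64,0.66], [-0.84,0.55,-0.04], [0.38,0.53,-0.75]]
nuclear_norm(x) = 1.81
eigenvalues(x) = [(0.04+0.59j), (0.04-0.59j), (-0.59+0j)]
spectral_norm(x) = 0.78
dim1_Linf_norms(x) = [0.55, 0.6, 0.57]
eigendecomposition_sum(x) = [[-0.01+0.28j, (-0.03+0.07j), (-0.28+0.03j)],[(-0.04+0.09j), -0.02+0.02j, (-0.1-0.03j)],[(0.29-0.03j), 0.08+0.02j, 0.07+0.30j]] + [[-0.01-0.28j, -0.03-0.07j, (-0.28-0.03j)], [(-0.04-0.09j), -0.02-0.02j, (-0.1+0.03j)], [(0.29+0.03j), (0.08-0.02j), (0.07-0.3j)]] + [[(-0.04+0j), 0.13+0.00j, (0.02-0j)], [0.17-0.00j, -0.56-0.00j, -0.08+0.00j], [(-0.02+0j), (0.06+0j), 0.01-0.00j]]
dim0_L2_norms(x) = [0.58, 0.64, 0.63]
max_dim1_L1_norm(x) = 0.95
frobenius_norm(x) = 1.07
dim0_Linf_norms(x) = [0.57, 0.6, 0.55]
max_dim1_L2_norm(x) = 0.66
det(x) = -0.21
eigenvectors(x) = [[(-0.09+0.66j), -0.09-0.66j, (0.23+0j)], [-0.13+0.20j, (-0.13-0.2j), (-0.97+0j)], [0.71+0.00j, 0.71-0.00j, (0.1+0j)]]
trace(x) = -0.51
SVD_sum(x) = [[-0.13,-0.22,-0.22], [-0.21,-0.34,-0.35], [0.18,0.29,0.30]] + [[-0.09, 0.06, -0.0], [0.32, -0.21, 0.01], [0.31, -0.20, 0.01]] + [[0.16, 0.23, -0.32], [-0.03, -0.05, 0.06], [0.08, 0.12, -0.16]]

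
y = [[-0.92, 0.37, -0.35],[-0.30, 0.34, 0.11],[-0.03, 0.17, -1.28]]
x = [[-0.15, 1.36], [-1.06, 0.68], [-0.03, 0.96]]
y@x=[[-0.24, -1.34], [-0.32, -0.07], [-0.14, -1.15]]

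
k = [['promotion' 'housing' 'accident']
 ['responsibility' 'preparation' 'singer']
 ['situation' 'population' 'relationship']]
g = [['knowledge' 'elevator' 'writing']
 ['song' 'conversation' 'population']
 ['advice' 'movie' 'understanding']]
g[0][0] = 'knowledge'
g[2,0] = 'advice'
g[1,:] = ['song', 'conversation', 'population']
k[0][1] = 'housing'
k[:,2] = ['accident', 'singer', 'relationship']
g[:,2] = ['writing', 'population', 'understanding']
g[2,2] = 'understanding'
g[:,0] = ['knowledge', 'song', 'advice']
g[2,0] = 'advice'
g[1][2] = 'population'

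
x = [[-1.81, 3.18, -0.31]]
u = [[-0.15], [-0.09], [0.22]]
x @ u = [[-0.08]]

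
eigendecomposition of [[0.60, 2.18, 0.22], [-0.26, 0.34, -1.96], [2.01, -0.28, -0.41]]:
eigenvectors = [[(0.49+0j), (-0.64+0j), -0.64-0.00j], [(-0.52+0j), (-0.17-0.55j), -0.17+0.55j], [(-0.7+0j), -0.31+0.41j, -0.31-0.41j]]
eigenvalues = [(-2.03+0j), (1.28+1.72j), (1.28-1.72j)]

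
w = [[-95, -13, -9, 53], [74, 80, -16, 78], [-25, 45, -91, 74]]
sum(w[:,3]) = 205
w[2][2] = -91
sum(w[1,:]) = 216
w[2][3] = 74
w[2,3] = 74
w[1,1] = 80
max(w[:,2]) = -9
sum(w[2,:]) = 3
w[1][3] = 78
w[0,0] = -95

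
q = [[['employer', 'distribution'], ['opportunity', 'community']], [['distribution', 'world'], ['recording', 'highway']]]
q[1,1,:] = ['recording', 'highway']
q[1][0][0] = 'distribution'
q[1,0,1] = 'world'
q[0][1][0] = 'opportunity'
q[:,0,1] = ['distribution', 'world']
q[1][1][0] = 'recording'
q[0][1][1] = 'community'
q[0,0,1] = 'distribution'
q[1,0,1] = 'world'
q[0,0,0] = 'employer'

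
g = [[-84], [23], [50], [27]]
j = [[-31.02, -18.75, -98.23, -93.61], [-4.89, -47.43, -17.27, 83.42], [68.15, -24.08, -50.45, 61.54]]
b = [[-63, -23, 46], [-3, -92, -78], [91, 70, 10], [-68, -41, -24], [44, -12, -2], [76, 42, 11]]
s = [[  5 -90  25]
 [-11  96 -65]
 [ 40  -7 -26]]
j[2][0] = 68.15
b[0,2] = 46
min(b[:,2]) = -78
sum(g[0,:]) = -84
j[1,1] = -47.43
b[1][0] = -3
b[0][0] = -63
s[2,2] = -26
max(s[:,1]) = 96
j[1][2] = -17.27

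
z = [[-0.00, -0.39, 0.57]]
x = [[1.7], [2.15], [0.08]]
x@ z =[[0.00,-0.66,0.97], [0.00,-0.84,1.23], [0.00,-0.03,0.05]]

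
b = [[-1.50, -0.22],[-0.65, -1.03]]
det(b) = 1.40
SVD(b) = [[-0.81, -0.58], [-0.58, 0.81]] @ diag([1.7775595289532198, 0.7887218274066008]) @ [[0.9,0.44],[0.44,-0.9]]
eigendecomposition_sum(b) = [[-1.31,-0.42], [-1.25,-0.40]] + [[-0.19, 0.20], [0.60, -0.63]]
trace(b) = -2.53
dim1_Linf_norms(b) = [1.5, 1.03]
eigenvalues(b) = [-1.71, -0.82]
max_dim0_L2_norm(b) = 1.63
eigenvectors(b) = [[-0.72, 0.31], [-0.69, -0.95]]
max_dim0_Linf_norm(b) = 1.5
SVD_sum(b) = [[-1.3, -0.63], [-0.93, -0.45]] + [[-0.20, 0.41], [0.28, -0.58]]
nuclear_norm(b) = 2.57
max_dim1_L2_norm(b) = 1.52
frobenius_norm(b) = 1.94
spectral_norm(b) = 1.78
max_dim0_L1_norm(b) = 2.15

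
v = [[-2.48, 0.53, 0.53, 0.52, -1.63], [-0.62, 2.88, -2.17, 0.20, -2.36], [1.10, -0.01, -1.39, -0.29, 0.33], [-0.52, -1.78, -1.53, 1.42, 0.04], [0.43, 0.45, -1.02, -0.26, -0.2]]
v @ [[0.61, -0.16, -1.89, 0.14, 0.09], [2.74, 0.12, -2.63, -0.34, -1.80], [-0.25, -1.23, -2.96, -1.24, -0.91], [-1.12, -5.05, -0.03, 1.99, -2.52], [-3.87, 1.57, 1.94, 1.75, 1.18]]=[[5.53, -5.38, -1.45, -3.0, -4.89],[16.96, -1.60, -4.56, -2.11, -6.55],[0.04, 3.52, 2.71, 1.88, 2.50],[-6.56, -5.36, 10.23, 5.33, 1.02],[2.82, 2.24, 0.64, 0.30, 0.58]]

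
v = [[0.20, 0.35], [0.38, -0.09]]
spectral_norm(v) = 0.45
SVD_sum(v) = [[0.3, 0.15],[0.27, 0.13]] + [[-0.1, 0.2],  [0.11, -0.22]]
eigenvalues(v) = [0.45, -0.34]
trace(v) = 0.11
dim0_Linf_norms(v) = [0.38, 0.35]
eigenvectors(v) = [[0.82, -0.55],[0.58, 0.84]]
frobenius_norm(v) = 0.56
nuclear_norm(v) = 0.79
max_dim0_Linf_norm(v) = 0.38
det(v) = -0.15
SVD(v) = [[-0.75, -0.67], [-0.67, 0.75]] @ diag([0.44975550898806654, 0.3357379664781526]) @ [[-0.89, -0.45], [0.45, -0.89]]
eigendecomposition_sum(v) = [[0.31, 0.2],[0.22, 0.14]] + [[-0.11, 0.15], [0.16, -0.23]]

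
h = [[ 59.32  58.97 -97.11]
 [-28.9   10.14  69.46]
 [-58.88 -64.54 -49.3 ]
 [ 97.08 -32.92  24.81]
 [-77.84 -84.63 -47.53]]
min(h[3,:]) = -32.92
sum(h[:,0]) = -9.219999999999999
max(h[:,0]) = 97.08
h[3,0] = 97.08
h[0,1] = 58.97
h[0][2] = -97.11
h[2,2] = -49.3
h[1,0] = -28.9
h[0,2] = -97.11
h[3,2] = 24.81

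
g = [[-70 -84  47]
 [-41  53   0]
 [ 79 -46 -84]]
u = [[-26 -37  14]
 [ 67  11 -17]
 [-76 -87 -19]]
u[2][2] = -19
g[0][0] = -70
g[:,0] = [-70, -41, 79]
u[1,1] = 11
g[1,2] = 0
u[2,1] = -87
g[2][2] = -84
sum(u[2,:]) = -182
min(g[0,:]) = -84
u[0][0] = -26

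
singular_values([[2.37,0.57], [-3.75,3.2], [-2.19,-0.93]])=[5.36, 2.67]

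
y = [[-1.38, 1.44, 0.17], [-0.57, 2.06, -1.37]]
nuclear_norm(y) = 4.22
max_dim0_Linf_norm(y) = 2.06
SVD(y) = [[-0.58, -0.81], [-0.81, 0.58]] @ diag([2.9918932300876437, 1.2251019956541274]) @ [[0.42, -0.84, 0.34],  [0.65, 0.02, -0.76]]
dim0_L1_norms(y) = [1.95, 3.5, 1.54]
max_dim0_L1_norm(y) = 3.5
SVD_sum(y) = [[-0.73, 1.46, -0.59], [-1.03, 2.05, -0.83]] + [[-0.65,-0.02,0.76], [0.46,0.01,-0.54]]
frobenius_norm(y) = 3.23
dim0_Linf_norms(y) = [1.38, 2.06, 1.37]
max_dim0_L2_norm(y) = 2.51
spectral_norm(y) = 2.99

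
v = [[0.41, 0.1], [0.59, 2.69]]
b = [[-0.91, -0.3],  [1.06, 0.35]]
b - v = [[-1.32, -0.40], [0.47, -2.34]]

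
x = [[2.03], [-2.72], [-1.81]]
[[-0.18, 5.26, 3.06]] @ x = [[-20.21]]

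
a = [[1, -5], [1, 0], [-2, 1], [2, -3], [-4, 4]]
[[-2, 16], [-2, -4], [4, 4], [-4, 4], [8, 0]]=a @ [[-2, -4], [0, -4]]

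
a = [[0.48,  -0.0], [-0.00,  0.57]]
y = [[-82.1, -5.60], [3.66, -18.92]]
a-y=[[82.58, 5.6], [-3.66, 19.49]]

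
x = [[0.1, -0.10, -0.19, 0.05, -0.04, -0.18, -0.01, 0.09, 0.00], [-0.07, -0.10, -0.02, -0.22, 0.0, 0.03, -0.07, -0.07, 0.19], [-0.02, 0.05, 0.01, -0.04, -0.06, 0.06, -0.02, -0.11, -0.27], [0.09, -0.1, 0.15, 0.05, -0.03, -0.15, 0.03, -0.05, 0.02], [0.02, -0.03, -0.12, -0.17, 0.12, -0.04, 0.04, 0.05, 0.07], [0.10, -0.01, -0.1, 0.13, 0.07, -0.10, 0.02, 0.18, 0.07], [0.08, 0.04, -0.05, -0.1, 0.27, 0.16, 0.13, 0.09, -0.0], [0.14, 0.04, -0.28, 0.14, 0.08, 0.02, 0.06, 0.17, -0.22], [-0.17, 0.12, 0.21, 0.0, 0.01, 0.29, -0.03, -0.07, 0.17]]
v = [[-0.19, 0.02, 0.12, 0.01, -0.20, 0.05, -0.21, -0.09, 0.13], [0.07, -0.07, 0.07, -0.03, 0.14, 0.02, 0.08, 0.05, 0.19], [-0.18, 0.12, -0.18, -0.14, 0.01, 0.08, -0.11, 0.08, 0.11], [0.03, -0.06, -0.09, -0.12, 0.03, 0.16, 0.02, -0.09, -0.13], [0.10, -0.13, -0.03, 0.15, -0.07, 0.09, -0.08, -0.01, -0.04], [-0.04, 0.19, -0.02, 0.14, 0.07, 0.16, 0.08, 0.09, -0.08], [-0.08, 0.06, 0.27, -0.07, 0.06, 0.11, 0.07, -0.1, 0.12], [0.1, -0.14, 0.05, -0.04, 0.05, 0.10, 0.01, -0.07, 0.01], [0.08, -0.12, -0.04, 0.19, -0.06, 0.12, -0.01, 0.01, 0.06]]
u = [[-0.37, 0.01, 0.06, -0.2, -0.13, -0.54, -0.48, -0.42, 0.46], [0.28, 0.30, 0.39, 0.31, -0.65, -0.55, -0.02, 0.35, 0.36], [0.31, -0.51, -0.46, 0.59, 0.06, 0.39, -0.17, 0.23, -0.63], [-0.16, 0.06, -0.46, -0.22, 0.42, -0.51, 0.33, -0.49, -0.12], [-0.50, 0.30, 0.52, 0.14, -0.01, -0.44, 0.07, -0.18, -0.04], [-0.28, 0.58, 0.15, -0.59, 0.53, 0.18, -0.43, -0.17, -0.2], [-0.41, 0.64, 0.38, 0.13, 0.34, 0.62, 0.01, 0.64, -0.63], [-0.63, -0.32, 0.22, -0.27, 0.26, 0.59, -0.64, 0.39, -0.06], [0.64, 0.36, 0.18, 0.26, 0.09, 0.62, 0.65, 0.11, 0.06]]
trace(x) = 0.55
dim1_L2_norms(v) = [0.4, 0.28, 0.37, 0.28, 0.27, 0.33, 0.36, 0.23, 0.28]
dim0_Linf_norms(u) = [0.64, 0.64, 0.52, 0.59, 0.65, 0.62, 0.65, 0.64, 0.63]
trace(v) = -0.41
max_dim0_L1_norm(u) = 4.44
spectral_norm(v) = 0.49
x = u @ v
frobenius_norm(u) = 3.53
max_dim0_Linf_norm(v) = 0.27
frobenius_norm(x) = 1.05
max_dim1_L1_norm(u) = 3.8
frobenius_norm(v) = 0.95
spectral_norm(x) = 0.69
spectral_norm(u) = 1.98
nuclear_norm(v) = 2.35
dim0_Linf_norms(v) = [0.19, 0.19, 0.27, 0.19, 0.2, 0.16, 0.21, 0.1, 0.19]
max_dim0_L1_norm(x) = 1.13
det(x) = 0.00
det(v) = -0.00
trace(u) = -0.12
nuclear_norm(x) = 2.33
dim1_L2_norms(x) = [0.32, 0.33, 0.31, 0.27, 0.26, 0.3, 0.38, 0.45, 0.45]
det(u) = -0.03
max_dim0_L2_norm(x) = 0.46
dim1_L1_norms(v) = [1.02, 0.72, 1.01, 0.73, 0.7, 0.87, 0.94, 0.57, 0.69]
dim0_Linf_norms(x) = [0.17, 0.12, 0.28, 0.22, 0.27, 0.29, 0.13, 0.18, 0.27]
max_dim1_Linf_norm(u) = 0.65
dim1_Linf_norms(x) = [0.19, 0.22, 0.27, 0.15, 0.17, 0.18, 0.27, 0.28, 0.29]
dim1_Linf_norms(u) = [0.54, 0.65, 0.63, 0.51, 0.52, 0.59, 0.64, 0.64, 0.65]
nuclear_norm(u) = 8.77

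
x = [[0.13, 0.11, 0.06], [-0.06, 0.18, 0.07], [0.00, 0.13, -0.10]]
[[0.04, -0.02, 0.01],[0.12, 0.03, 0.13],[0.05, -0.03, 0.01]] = x @ [[-0.26, -0.27, -0.45],  [0.53, -0.02, 0.4],  [0.18, 0.27, 0.45]]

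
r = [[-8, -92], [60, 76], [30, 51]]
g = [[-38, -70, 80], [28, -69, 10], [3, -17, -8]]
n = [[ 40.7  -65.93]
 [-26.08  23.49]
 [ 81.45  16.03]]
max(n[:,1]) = 23.49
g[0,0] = -38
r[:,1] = [-92, 76, 51]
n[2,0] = 81.45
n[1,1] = 23.49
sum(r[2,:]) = 81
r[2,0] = 30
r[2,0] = 30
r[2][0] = 30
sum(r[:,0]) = 82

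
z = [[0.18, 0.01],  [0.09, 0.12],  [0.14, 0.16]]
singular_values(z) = [0.29, 0.12]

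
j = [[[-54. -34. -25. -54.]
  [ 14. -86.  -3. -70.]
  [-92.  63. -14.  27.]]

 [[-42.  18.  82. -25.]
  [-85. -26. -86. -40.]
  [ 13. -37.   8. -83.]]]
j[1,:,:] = [[-42.0, 18.0, 82.0, -25.0], [-85.0, -26.0, -86.0, -40.0], [13.0, -37.0, 8.0, -83.0]]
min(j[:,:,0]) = -92.0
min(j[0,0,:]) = -54.0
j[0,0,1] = -34.0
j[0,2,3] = 27.0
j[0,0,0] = -54.0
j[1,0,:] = [-42.0, 18.0, 82.0, -25.0]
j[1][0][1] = 18.0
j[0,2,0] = -92.0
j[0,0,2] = -25.0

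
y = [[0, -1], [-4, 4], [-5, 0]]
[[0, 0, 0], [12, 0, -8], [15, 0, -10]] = y @ [[-3, 0, 2], [0, 0, 0]]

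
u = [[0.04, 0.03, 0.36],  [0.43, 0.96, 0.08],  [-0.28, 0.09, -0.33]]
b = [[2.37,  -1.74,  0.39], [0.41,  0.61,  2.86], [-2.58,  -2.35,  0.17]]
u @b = [[-0.82, -0.9, 0.16],[1.21, -0.35, 2.93],[0.22, 1.32, 0.09]]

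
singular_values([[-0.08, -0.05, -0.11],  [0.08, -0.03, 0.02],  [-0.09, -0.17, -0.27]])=[0.36, 0.09, 0.0]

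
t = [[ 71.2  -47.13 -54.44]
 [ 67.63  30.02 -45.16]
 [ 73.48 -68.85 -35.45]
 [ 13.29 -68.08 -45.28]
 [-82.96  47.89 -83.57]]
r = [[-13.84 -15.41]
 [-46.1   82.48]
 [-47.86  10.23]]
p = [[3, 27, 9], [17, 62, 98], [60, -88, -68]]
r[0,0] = -13.84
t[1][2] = -45.16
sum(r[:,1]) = 77.30000000000001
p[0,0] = 3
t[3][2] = -45.28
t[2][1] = -68.85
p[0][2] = 9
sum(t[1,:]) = 52.489999999999995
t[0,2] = -54.44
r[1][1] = 82.48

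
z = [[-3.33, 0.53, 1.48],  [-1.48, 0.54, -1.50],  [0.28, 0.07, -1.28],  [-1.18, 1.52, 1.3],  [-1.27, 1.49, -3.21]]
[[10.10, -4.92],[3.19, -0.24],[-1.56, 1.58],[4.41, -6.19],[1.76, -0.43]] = z @ [[-2.71, 0.50],[0.25, -2.6],[0.64, -1.27]]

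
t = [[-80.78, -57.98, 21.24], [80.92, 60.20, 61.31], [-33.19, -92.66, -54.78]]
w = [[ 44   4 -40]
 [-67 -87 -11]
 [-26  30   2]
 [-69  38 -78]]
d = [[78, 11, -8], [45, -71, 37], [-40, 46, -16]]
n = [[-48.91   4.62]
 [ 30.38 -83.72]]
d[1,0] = 45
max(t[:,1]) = 60.2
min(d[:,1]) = -71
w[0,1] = 4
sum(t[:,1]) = -90.44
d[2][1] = 46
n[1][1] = -83.72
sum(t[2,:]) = -180.63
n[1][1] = -83.72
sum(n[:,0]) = -18.529999999999998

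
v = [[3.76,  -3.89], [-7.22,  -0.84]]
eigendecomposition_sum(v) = [[5.06, -2.44], [-4.52, 2.18]] + [[-1.30,-1.45], [-2.7,-3.02]]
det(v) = -31.24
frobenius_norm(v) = 9.06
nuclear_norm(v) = 12.02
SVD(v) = [[-0.53, 0.85], [0.85, 0.53]] @ diag([8.226780935468009, 3.7978645894528813]) @ [[-0.99, 0.16], [-0.16, -0.99]]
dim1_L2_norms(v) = [5.41, 7.27]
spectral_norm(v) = 8.23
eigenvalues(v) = [7.24, -4.32]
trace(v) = 2.92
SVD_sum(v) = [[4.29, -0.71], [-6.89, 1.14]] + [[-0.53, -3.18],  [-0.33, -1.98]]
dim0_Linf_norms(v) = [7.22, 3.89]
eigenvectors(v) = [[0.75, 0.43], [-0.67, 0.90]]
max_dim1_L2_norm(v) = 7.27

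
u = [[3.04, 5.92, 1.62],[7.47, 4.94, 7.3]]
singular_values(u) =[12.93, 3.62]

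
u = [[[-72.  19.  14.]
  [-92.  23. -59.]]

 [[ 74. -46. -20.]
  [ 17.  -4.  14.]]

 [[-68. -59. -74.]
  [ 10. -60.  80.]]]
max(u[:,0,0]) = 74.0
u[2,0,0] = -68.0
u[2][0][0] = -68.0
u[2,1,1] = -60.0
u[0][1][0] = -92.0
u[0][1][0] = -92.0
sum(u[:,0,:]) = -232.0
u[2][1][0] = 10.0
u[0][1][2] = -59.0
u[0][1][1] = 23.0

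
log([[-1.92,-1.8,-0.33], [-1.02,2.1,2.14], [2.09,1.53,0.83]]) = [[0.45+2.26j,(-0.05+0.96j),(-0.67-0.37j)], [(0.92+1.33j),(1.12+0.57j),1.17-0.22j], [-0.90-1.91j,(0.04-0.82j),-0.03+0.32j]]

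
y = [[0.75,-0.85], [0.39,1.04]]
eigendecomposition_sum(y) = [[(0.37+0.4j), (-0.42+0.68j)], [(0.19-0.31j), 0.52+0.16j]] + [[(0.37-0.4j), -0.42-0.68j], [0.19+0.31j, 0.52-0.16j]]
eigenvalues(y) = [(0.89+0.56j), (0.89-0.56j)]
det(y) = 1.11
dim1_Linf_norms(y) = [0.85, 1.04]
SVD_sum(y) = [[0.2, -0.96], [-0.19, 0.92]] + [[0.55, 0.11], [0.58, 0.12]]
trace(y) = 1.79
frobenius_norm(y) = 1.59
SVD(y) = [[-0.72,0.69], [0.69,0.72]] @ diag([1.3606637668057113, 0.8168807218328104]) @ [[-0.2, 0.98], [0.98, 0.20]]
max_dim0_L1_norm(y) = 1.89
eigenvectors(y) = [[0.83+0.00j,  (0.83-0j)], [-0.14-0.54j,  -0.14+0.54j]]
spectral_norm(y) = 1.36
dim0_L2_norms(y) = [0.85, 1.34]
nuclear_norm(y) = 2.18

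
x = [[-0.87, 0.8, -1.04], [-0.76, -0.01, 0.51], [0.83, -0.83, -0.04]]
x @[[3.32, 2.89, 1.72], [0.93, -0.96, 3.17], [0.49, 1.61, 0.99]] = [[-2.65, -4.96, 0.01],[-2.28, -1.37, -0.83],[1.96, 3.13, -1.24]]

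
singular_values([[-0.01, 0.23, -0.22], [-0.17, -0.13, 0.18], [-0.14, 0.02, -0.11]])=[0.4, 0.21, 0.06]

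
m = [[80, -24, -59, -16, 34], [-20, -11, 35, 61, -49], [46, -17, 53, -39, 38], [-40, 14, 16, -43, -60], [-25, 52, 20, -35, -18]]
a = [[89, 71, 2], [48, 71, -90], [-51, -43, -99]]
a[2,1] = -43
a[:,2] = [2, -90, -99]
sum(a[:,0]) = 86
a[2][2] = -99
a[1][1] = 71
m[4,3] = -35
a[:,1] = [71, 71, -43]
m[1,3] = 61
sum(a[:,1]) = 99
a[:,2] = [2, -90, -99]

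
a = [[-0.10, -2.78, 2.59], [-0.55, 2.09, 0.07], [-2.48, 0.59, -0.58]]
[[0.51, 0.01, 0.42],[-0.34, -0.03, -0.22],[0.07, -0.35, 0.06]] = a @ [[-0.07, 0.14, -0.06], [-0.18, 0.02, -0.12], [0.00, 0.03, 0.03]]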